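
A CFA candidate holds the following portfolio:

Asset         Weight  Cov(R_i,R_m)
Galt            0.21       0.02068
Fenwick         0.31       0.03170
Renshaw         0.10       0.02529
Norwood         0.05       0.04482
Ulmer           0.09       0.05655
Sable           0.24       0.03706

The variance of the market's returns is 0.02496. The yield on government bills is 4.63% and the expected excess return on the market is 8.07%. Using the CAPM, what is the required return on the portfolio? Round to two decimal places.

β_Galt = 0.02068 / 0.02496 = 0.8285
β_Fenwick = 0.03170 / 0.02496 = 1.2700
β_Renshaw = 0.02529 / 0.02496 = 1.0132
β_Norwood = 0.04482 / 0.02496 = 1.7957
β_Ulmer = 0.05655 / 0.02496 = 2.2656
β_Sable = 0.03706 / 0.02496 = 1.4848
β_P = Σ w_i β_i = 0.21×0.8285 + 0.31×1.2700 + 0.10×1.0132 + 0.05×1.7957 + 0.09×2.2656 + 0.24×1.4848 = 1.3190
E(R_P) = R_f + β_P × MRP = 4.63% + 1.3190 × 8.07% = 15.27%

15.27%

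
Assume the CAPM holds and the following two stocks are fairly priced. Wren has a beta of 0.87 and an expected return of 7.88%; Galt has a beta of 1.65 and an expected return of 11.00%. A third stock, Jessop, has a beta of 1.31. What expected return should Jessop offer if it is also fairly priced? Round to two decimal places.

MRP (SML slope) = (11.00% − 7.88%) / (1.65 − 0.87) = 3.12% / 0.78 = 4.0000%
R_f (intercept) = 7.88% − 0.87 × 4.0000% = 4.4000%
E(R_Jessop) = R_f + β × MRP = 4.4000% + 1.31 × 4.0000% = 9.64%

9.64%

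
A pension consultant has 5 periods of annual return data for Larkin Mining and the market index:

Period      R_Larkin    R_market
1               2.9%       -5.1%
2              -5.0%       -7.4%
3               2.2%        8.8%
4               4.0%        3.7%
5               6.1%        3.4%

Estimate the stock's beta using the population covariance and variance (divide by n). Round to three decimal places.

0.387

Mean R_i = (2.9 − 5.0 + 2.2 + 4.0 + 6.1) / 5 = 2.0400%
Mean R_m = (-5.1 − 7.4 + 8.8 + 3.7 + 3.4) / 5 = 0.6800%
Σ(R_i − R̄_i)(R_m − R̄_m) = 70.1740  ⇒  Cov = 70.1740 / 5 = 14.0348
Σ(R_m − R̄_m)² = 181.1480  ⇒  Var(R_m) = 181.1480 / 5 = 36.2296
β = Cov / Var(R_m) = 14.0348 / 36.2296 = 0.3874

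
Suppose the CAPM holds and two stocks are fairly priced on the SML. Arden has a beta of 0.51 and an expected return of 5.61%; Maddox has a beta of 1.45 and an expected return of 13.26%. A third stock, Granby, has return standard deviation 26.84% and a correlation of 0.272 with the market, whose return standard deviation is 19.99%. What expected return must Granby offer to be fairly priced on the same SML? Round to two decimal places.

MRP = (13.26% − 5.61%) / (1.45 − 0.51) = 8.1383%
R_f = 5.61% − 0.51 × 8.1383% = 1.4595%
β_Granby = ρ·σ_i/σ_m = 0.272 × 26.84 / 19.99 = 0.3652
E(R_Granby) = R_f + β × MRP = 1.4595% + 0.3652 × 8.1383% = 4.43%

4.43%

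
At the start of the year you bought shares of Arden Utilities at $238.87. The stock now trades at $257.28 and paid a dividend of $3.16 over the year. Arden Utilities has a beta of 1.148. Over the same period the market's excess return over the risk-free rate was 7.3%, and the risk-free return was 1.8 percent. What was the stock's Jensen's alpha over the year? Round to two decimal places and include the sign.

-1.15%

Realised HPR = (P1 + D1 − P0) / P0 = (257.28 + 3.16 − 238.87) / 238.87 = 21.57 / 238.87 = 9.0300%
CAPM required = R_f + β·MRP = 1.8% + 1.148 × 7.3% = 10.1804%
α = realised − required = 9.0300% − 10.1804% = -1.15%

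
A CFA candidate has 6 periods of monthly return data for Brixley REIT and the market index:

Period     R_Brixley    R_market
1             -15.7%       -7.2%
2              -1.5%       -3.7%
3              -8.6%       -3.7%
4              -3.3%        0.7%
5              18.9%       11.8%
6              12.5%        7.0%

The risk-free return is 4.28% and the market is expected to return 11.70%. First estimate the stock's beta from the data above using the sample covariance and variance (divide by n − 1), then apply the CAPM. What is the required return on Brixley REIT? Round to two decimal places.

Mean R_i = (-15.7 − 1.5 − 8.6 − 3.3 + 18.9 + 12.5) / 6 = 0.3833%
Mean R_m = (-7.2 − 3.7 − 3.7 + 0.7 + 11.8 + 7.0) / 6 = 0.8167%
Σ(R_i − R̄_i)(R_m − R̄_m) = 456.7417  ⇒  Cov = 456.7417 / 5 = 91.3483
Σ(R_m − R̄_m)² = 263.9483  ⇒  Var(R_m) = 263.9483 / 5 = 52.7897
β = Cov / Var(R_m) = 91.3483 / 52.7897 = 1.7304
MRP = 11.70% − 4.28% = 7.42%
E(R) = R_f + β × MRP = 4.28% + 1.7304 × 7.42% = 17.12%

17.12%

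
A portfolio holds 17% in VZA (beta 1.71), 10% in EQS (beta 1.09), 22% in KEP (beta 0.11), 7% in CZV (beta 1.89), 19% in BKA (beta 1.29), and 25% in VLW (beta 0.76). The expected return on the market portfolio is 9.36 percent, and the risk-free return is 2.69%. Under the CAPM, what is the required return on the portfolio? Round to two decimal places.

β_P = Σ w_i β_i = 0.17×1.71 + 0.10×1.09 + 0.22×0.11 + 0.07×1.89 + 0.19×1.29 + 0.25×0.76 = 0.9913
MRP = 9.36% − 2.69% = 6.67%
E(R_P) = R_f + β_P × MRP = 2.69% + 0.9913 × 6.67% = 9.30%

9.30%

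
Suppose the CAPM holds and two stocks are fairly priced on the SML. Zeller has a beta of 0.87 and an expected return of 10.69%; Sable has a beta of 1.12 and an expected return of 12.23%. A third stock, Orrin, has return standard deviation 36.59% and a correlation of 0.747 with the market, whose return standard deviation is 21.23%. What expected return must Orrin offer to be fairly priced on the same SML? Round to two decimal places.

MRP = (12.23% − 10.69%) / (1.12 − 0.87) = 6.1600%
R_f = 10.69% − 0.87 × 6.1600% = 5.3308%
β_Orrin = ρ·σ_i/σ_m = 0.747 × 36.59 / 21.23 = 1.2875
E(R_Orrin) = R_f + β × MRP = 5.3308% + 1.2875 × 6.1600% = 13.26%

13.26%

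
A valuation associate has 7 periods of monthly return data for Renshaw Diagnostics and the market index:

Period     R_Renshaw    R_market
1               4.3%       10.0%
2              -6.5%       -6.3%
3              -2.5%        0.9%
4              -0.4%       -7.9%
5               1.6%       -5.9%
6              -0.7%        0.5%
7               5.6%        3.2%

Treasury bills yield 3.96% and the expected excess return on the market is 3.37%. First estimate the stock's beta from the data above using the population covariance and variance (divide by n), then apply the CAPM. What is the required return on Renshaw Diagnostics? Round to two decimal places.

5.26%

Mean R_i = (4.3 − 6.5 − 2.5 − 0.4 + 1.6 − 0.7 + 5.6) / 7 = 0.2000%
Mean R_m = (10.0 − 6.3 + 0.9 − 7.9 − 5.9 + 0.5 + 3.2) / 7 = -0.7857%
Σ(R_i − R̄_i)(R_m − R̄_m) = 94.0900  ⇒  Cov = 94.0900 / 7 = 13.4414
Σ(R_m − R̄_m)² = 243.8886  ⇒  Var(R_m) = 243.8886 / 7 = 34.8412
β = Cov / Var(R_m) = 13.4414 / 34.8412 = 0.3858
E(R) = R_f + β × MRP = 3.96% + 0.3858 × 3.37% = 5.26%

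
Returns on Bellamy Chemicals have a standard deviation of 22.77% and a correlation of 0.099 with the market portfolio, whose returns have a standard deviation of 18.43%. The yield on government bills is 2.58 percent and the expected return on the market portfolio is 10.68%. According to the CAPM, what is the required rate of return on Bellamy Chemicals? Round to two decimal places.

β = ρ × σ_i / σ_m = 0.099 × 22.77% / 18.43% = 0.1223
MRP = 10.68% − 2.58% = 8.10%
E(R) = 2.58% + 0.1223 × 8.10% = 3.57%

3.57%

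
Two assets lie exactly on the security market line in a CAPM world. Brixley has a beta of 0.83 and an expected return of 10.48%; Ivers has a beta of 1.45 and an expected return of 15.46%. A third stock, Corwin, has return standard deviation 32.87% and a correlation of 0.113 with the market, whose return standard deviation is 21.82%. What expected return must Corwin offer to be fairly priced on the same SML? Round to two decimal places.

5.18%

MRP = (15.46% − 10.48%) / (1.45 − 0.83) = 8.0323%
R_f = 10.48% − 0.83 × 8.0323% = 3.8132%
β_Corwin = ρ·σ_i/σ_m = 0.113 × 32.87 / 21.82 = 0.1702
E(R_Corwin) = R_f + β × MRP = 3.8132% + 0.1702 × 8.0323% = 5.18%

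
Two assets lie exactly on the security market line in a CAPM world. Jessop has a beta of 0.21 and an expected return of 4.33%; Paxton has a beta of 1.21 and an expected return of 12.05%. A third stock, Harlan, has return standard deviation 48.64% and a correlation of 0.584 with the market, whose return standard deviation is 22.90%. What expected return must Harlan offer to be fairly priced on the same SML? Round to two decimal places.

12.28%

MRP = (12.05% − 4.33%) / (1.21 − 0.21) = 7.7200%
R_f = 4.33% − 0.21 × 7.7200% = 2.7088%
β_Harlan = ρ·σ_i/σ_m = 0.584 × 48.64 / 22.90 = 1.2404
E(R_Harlan) = R_f + β × MRP = 2.7088% + 1.2404 × 7.7200% = 12.28%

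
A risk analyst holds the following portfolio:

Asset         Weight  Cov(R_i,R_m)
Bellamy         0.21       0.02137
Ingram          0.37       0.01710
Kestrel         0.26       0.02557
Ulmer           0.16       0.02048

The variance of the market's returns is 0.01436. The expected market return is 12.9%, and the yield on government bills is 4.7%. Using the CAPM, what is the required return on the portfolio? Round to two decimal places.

16.54%

β_Bellamy = 0.02137 / 0.01436 = 1.4882
β_Ingram = 0.01710 / 0.01436 = 1.1908
β_Kestrel = 0.02557 / 0.01436 = 1.7806
β_Ulmer = 0.02048 / 0.01436 = 1.4262
β_P = Σ w_i β_i = 0.21×1.4882 + 0.37×1.1908 + 0.26×1.7806 + 0.16×1.4262 = 1.4443
MRP = 12.9% − 4.7% = 8.20%
E(R_P) = R_f + β_P × MRP = 4.7% + 1.4443 × 8.2% = 16.54%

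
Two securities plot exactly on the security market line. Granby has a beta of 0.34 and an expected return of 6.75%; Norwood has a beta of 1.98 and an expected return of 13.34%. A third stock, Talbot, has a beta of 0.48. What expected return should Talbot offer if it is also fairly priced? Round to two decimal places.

7.31%

MRP (SML slope) = (13.34% − 6.75%) / (1.98 − 0.34) = 6.59% / 1.64 = 4.0183%
R_f (intercept) = 6.75% − 0.34 × 4.0183% = 5.3838%
E(R_Talbot) = R_f + β × MRP = 5.3838% + 0.48 × 4.0183% = 7.31%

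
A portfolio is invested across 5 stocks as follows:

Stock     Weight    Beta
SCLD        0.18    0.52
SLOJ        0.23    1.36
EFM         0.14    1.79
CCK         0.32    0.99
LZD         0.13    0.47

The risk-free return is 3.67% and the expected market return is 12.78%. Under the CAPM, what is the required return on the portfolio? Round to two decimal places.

β_P = Σ w_i β_i = 0.18×0.52 + 0.23×1.36 + 0.14×1.79 + 0.32×0.99 + 0.13×0.47 = 1.0349
MRP = 12.78% − 3.67% = 9.11%
E(R_P) = R_f + β_P × MRP = 3.67% + 1.0349 × 9.11% = 13.10%

13.10%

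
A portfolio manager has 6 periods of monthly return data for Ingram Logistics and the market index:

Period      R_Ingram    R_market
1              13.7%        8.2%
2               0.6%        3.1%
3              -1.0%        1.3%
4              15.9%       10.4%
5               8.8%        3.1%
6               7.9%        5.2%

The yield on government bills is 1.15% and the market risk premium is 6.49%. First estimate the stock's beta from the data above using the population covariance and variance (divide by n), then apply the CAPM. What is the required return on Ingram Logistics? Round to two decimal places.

Mean R_i = (13.7 + 0.6 − 1.0 + 15.9 + 8.8 + 7.9) / 6 = 7.6500%
Mean R_m = (8.2 + 3.1 + 1.3 + 10.4 + 3.1 + 5.2) / 6 = 5.2167%
Σ(R_i − R̄_i)(R_m − R̄_m) = 107.1750  ⇒  Cov = 107.1750 / 6 = 17.8625
Σ(R_m − R̄_m)² = 60.0683  ⇒  Var(R_m) = 60.0683 / 6 = 10.0114
β = Cov / Var(R_m) = 17.8625 / 10.0114 = 1.7842
E(R) = R_f + β × MRP = 1.15% + 1.7842 × 6.49% = 12.73%

12.73%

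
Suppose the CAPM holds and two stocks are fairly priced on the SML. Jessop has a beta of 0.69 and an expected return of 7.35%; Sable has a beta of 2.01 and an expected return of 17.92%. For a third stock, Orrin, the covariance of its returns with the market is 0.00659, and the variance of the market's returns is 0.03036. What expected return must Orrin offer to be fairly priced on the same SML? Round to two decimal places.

MRP = (17.92% − 7.35%) / (2.01 − 0.69) = 8.0076%
R_f = 7.35% − 0.69 × 8.0076% = 1.8248%
β_Orrin = Cov / Var(R_m) = 0.00659 / 0.03036 = 0.2171
E(R_Orrin) = R_f + β × MRP = 1.8248% + 0.2171 × 8.0076% = 3.56%

3.56%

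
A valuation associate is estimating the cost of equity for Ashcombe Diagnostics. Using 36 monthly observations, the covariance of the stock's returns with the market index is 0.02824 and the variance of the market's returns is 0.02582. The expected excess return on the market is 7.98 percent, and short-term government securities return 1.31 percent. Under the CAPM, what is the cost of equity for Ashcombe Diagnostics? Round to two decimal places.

β = Cov(R_i, R_m) / Var(R_m) = 0.02824 / 0.02582 = 1.0937
E(R) = R_f + β × MRP = 1.31% + 1.0937 × 7.98% = 10.04%

10.04%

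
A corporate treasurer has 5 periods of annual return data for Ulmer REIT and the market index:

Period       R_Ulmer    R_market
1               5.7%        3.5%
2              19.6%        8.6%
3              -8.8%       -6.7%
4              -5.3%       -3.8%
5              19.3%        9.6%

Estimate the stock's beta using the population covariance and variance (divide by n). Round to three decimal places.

Mean R_i = (5.7 + 19.6 − 8.8 − 5.3 + 19.3) / 5 = 6.1000%
Mean R_m = (3.5 + 8.6 − 6.7 − 3.8 + 9.6) / 5 = 2.2400%
Σ(R_i − R̄_i)(R_m − R̄_m) = 384.5700  ⇒  Cov = 384.5700 / 5 = 76.9140
Σ(R_m − R̄_m)² = 212.6120  ⇒  Var(R_m) = 212.6120 / 5 = 42.5224
β = Cov / Var(R_m) = 76.9140 / 42.5224 = 1.8088

1.809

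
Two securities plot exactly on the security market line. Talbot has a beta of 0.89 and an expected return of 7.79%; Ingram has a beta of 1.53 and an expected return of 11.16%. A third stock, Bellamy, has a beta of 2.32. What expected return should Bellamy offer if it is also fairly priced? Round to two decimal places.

15.32%

MRP (SML slope) = (11.16% − 7.79%) / (1.53 − 0.89) = 3.37% / 0.64 = 5.2656%
R_f (intercept) = 7.79% − 0.89 × 5.2656% = 3.1036%
E(R_Bellamy) = R_f + β × MRP = 3.1036% + 2.32 × 5.2656% = 15.32%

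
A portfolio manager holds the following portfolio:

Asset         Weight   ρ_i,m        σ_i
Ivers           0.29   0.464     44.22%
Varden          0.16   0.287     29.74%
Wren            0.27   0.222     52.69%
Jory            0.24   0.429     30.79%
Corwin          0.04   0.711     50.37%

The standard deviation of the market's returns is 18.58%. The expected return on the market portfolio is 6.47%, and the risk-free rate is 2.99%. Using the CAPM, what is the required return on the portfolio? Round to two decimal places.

5.81%

β_Ivers = 0.464 × 44.22% / 18.58% = 1.1043
β_Varden = 0.287 × 29.74% / 18.58% = 0.4594
β_Wren = 0.222 × 52.69% / 18.58% = 0.6296
β_Jory = 0.429 × 30.79% / 18.58% = 0.7109
β_Corwin = 0.711 × 50.37% / 18.58% = 1.9275
β_P = Σ w_i β_i = 0.29×1.1043 + 0.16×0.4594 + 0.27×0.6296 + 0.24×0.7109 + 0.04×1.9275 = 0.8115
MRP = 6.47% − 2.99% = 3.48%
E(R_P) = R_f + β_P × MRP = 2.99% + 0.8115 × 3.48% = 5.81%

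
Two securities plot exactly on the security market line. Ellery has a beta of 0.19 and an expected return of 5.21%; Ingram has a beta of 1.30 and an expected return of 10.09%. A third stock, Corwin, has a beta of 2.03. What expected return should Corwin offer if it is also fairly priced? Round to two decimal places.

13.30%

MRP (SML slope) = (10.09% − 5.21%) / (1.30 − 0.19) = 4.88% / 1.11 = 4.3964%
R_f (intercept) = 5.21% − 0.19 × 4.3964% = 4.3747%
E(R_Corwin) = R_f + β × MRP = 4.3747% + 2.03 × 4.3964% = 13.30%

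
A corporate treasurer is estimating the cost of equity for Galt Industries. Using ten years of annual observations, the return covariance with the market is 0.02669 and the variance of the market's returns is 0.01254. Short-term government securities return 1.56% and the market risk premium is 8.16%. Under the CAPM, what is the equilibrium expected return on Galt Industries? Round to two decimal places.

β = Cov(R_i, R_m) / Var(R_m) = 0.02669 / 0.01254 = 2.1284
E(R) = R_f + β × MRP = 1.56% + 2.1284 × 8.16% = 18.93%

18.93%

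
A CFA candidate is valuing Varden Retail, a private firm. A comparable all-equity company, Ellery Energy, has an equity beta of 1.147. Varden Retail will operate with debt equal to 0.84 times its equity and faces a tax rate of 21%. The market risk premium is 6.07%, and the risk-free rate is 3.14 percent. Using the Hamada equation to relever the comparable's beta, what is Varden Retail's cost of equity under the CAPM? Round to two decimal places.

β_L = β_U × [1 + (1 − t)(D/E)] = 1.147 × [1 + (1 − 0.21) × 0.84]
    = 1.147 × [1 + 0.79 × 0.84] = 1.147 × 1.6636 = 1.9081
E(R) = R_f + β_L × MRP = 3.14% + 1.9081 × 6.07% = 14.72%

14.72%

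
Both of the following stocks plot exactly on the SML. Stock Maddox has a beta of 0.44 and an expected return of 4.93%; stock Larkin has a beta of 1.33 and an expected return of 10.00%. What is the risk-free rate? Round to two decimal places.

2.42%

Both satisfy E(R) = R_f + β·MRP, so the slope of the SML is
MRP = (10.00% − 4.93%) / (1.33 − 0.44) = 5.07% / 0.89 = 5.6966%
R_f = E(R_Maddox) − β_Maddox·MRP = 4.93% − 0.44 × 5.6966% = 2.4235%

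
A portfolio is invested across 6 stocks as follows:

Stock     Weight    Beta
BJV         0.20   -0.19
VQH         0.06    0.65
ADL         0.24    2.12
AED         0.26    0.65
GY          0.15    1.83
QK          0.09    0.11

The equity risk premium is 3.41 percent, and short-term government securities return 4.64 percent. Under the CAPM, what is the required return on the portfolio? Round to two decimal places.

7.92%

β_P = Σ w_i β_i = 0.20×-0.19 + 0.06×0.65 + 0.24×2.12 + 0.26×0.65 + 0.15×1.83 + 0.09×0.11 = 0.9632
E(R_P) = R_f + β_P × MRP = 4.64% + 0.9632 × 3.41% = 7.92%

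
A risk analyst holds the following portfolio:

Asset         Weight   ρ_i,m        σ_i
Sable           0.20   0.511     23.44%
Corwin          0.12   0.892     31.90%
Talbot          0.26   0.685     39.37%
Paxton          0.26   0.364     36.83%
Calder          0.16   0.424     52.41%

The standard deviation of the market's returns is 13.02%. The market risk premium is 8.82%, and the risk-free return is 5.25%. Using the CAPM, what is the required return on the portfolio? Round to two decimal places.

18.71%

β_Sable = 0.511 × 23.44% / 13.02% = 0.9200
β_Corwin = 0.892 × 31.90% / 13.02% = 2.1855
β_Talbot = 0.685 × 39.37% / 13.02% = 2.0713
β_Paxton = 0.364 × 36.83% / 13.02% = 1.0297
β_Calder = 0.424 × 52.41% / 13.02% = 1.7067
β_P = Σ w_i β_i = 0.20×0.9200 + 0.12×2.1855 + 0.26×2.0713 + 0.26×1.0297 + 0.16×1.7067 = 1.5256
E(R_P) = R_f + β_P × MRP = 5.25% + 1.5256 × 8.82% = 18.71%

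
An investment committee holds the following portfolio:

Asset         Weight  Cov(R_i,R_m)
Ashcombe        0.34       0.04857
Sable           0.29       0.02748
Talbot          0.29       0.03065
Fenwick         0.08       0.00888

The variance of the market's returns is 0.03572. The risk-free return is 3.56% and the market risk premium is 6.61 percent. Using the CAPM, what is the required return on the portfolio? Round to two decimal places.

β_Ashcombe = 0.04857 / 0.03572 = 1.3597
β_Sable = 0.02748 / 0.03572 = 0.7693
β_Talbot = 0.03065 / 0.03572 = 0.8581
β_Fenwick = 0.00888 / 0.03572 = 0.2486
β_P = Σ w_i β_i = 0.34×1.3597 + 0.29×0.7693 + 0.29×0.8581 + 0.08×0.2486 = 0.9541
E(R_P) = R_f + β_P × MRP = 3.56% + 0.9541 × 6.61% = 9.87%

9.87%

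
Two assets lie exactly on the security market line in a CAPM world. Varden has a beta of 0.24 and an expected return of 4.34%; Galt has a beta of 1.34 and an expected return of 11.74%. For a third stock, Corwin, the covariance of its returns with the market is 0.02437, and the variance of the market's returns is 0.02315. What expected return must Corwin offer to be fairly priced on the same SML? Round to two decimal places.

MRP = (11.74% − 4.34%) / (1.34 − 0.24) = 6.7273%
R_f = 4.34% − 0.24 × 6.7273% = 2.7254%
β_Corwin = Cov / Var(R_m) = 0.02437 / 0.02315 = 1.0527
E(R_Corwin) = R_f + β × MRP = 2.7254% + 1.0527 × 6.7273% = 9.81%

9.81%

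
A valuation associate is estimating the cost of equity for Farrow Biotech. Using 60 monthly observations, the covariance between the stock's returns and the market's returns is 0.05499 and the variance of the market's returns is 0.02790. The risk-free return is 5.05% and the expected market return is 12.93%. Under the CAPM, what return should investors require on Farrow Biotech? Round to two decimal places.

20.58%

β = Cov(R_i, R_m) / Var(R_m) = 0.05499 / 0.02790 = 1.9710
MRP = 12.93% − 5.05% = 7.88%
E(R) = R_f + β × MRP = 5.05% + 1.9710 × 7.88% = 20.58%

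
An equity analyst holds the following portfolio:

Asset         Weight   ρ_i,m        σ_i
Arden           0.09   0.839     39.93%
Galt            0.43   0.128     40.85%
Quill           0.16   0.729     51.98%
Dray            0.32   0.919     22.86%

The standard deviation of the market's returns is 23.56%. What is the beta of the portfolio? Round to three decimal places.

0.766

β_Arden = 0.839 × 39.93% / 23.56% = 1.4220
β_Galt = 0.128 × 40.85% / 23.56% = 0.2219
β_Quill = 0.729 × 51.98% / 23.56% = 1.6084
β_Dray = 0.919 × 22.86% / 23.56% = 0.8917
β_P = Σ w_i β_i = 0.09×1.4220 + 0.43×0.2219 + 0.16×1.6084 + 0.32×0.8917 = 0.7661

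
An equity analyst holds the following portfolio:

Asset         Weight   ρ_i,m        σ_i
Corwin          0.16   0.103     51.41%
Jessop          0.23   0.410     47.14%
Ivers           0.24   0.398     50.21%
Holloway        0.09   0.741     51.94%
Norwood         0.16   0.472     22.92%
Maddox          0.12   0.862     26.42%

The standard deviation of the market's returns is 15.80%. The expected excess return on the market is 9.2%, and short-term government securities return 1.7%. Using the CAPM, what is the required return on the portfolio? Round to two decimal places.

β_Corwin = 0.103 × 51.41% / 15.80% = 0.3351
β_Jessop = 0.410 × 47.14% / 15.80% = 1.2233
β_Ivers = 0.398 × 50.21% / 15.80% = 1.2648
β_Holloway = 0.741 × 51.94% / 15.80% = 2.4359
β_Norwood = 0.472 × 22.92% / 15.80% = 0.6847
β_Maddox = 0.862 × 26.42% / 15.80% = 1.4414
β_P = Σ w_i β_i = 0.16×0.3351 + 0.23×1.2233 + 0.24×1.2648 + 0.09×2.4359 + 0.16×0.6847 + 0.12×1.4414 = 1.1403
E(R_P) = R_f + β_P × MRP = 1.7% + 1.1403 × 9.2% = 12.19%

12.19%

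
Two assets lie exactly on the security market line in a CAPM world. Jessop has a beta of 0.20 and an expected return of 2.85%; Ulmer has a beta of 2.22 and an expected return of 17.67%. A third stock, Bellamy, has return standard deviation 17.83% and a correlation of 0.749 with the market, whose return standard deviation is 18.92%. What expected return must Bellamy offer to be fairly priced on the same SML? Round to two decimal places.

MRP = (17.67% − 2.85%) / (2.22 − 0.20) = 7.3366%
R_f = 2.85% − 0.20 × 7.3366% = 1.3827%
β_Bellamy = ρ·σ_i/σ_m = 0.749 × 17.83 / 18.92 = 0.7058
E(R_Bellamy) = R_f + β × MRP = 1.3827% + 0.7058 × 7.3366% = 6.56%

6.56%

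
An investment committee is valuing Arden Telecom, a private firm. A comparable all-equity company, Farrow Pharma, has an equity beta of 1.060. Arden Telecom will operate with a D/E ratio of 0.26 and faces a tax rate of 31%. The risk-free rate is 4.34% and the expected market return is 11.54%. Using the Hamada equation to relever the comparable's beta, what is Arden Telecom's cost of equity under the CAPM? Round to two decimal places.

13.34%

β_L = β_U × [1 + (1 − t)(D/E)] = 1.060 × [1 + (1 − 0.31) × 0.26]
    = 1.060 × [1 + 0.69 × 0.26] = 1.060 × 1.1794 = 1.2502
MRP = 11.54% − 4.34% = 7.20%
E(R) = R_f + β_L × MRP = 4.34% + 1.2502 × 7.20% = 13.34%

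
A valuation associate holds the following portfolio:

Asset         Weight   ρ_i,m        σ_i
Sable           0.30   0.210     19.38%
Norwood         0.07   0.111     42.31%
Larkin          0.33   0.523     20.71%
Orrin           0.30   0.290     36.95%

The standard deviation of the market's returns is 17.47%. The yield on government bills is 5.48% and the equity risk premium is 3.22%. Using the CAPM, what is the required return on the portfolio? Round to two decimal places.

7.02%

β_Sable = 0.210 × 19.38% / 17.47% = 0.2330
β_Norwood = 0.111 × 42.31% / 17.47% = 0.2688
β_Larkin = 0.523 × 20.71% / 17.47% = 0.6200
β_Orrin = 0.290 × 36.95% / 17.47% = 0.6134
β_P = Σ w_i β_i = 0.30×0.2330 + 0.07×0.2688 + 0.33×0.6200 + 0.30×0.6134 = 0.4773
E(R_P) = R_f + β_P × MRP = 5.48% + 0.4773 × 3.22% = 7.02%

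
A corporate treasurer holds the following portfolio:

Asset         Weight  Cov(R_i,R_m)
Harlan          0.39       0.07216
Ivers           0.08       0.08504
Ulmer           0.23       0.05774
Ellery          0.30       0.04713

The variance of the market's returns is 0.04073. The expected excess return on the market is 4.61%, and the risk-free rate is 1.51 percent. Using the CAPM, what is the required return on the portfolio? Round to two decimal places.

β_Harlan = 0.07216 / 0.04073 = 1.7717
β_Ivers = 0.08504 / 0.04073 = 2.0879
β_Ulmer = 0.05774 / 0.04073 = 1.4176
β_Ellery = 0.04713 / 0.04073 = 1.1571
β_P = Σ w_i β_i = 0.39×1.7717 + 0.08×2.0879 + 0.23×1.4176 + 0.30×1.1571 = 1.5312
E(R_P) = R_f + β_P × MRP = 1.51% + 1.5312 × 4.61% = 8.57%

8.57%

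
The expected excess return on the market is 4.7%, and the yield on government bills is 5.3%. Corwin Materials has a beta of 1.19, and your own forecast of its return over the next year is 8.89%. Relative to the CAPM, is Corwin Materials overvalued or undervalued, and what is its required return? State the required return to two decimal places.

Overvalued; required return 10.89%

Required return = R_f + β·MRP = 5.3% + 1.19 × 4.7% = 10.89%
Forecast 8.89% < required 10.89% → the stock plots below the SML → overvalued.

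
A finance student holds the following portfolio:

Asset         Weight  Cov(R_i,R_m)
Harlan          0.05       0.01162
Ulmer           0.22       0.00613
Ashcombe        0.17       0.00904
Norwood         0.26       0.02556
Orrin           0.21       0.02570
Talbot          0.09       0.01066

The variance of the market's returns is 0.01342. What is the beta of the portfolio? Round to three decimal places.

1.227

β_Harlan = 0.01162 / 0.01342 = 0.8659
β_Ulmer = 0.00613 / 0.01342 = 0.4568
β_Ashcombe = 0.00904 / 0.01342 = 0.6736
β_Norwood = 0.02556 / 0.01342 = 1.9046
β_Orrin = 0.02570 / 0.01342 = 1.9151
β_Talbot = 0.01066 / 0.01342 = 0.7943
β_P = Σ w_i β_i = 0.05×0.8659 + 0.22×0.4568 + 0.17×0.6736 + 0.26×1.9046 + 0.21×1.9151 + 0.09×0.7943 = 1.2272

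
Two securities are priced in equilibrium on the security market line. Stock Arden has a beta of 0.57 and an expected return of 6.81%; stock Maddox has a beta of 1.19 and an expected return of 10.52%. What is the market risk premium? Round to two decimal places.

5.98%

Both satisfy E(R) = R_f + β·MRP, so the slope of the SML is
MRP = (10.52% − 6.81%) / (1.19 − 0.57) = 3.71% / 0.62 = 5.9839%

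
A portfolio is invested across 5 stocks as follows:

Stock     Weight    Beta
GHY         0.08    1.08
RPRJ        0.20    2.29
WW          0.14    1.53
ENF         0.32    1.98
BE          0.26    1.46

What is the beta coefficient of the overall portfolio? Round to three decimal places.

1.772

β_P = Σ w_i β_i = 0.08×1.08 + 0.20×2.29 + 0.14×1.53 + 0.32×1.98 + 0.26×1.46 = 1.7718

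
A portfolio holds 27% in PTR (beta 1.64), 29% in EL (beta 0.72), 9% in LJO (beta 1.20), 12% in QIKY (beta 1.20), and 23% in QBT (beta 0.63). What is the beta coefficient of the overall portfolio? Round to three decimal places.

β_P = Σ w_i β_i = 0.27×1.64 + 0.29×0.72 + 0.09×1.20 + 0.12×1.20 + 0.23×0.63 = 1.0485

1.049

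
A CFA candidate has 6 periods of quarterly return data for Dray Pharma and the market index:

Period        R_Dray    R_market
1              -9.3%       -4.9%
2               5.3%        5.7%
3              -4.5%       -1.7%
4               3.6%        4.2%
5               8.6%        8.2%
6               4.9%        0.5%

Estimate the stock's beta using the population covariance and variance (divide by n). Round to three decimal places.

1.280

Mean R_i = (-9.3 + 5.3 − 4.5 + 3.6 + 8.6 + 4.9) / 6 = 1.4333%
Mean R_m = (-4.9 + 5.7 − 1.7 + 4.2 + 8.2 + 0.5) / 6 = 2.0000%
Σ(R_i − R̄_i)(R_m − R̄_m) = 154.3200  ⇒  Cov = 154.3200 / 6 = 25.7200
Σ(R_m − R̄_m)² = 120.5200  ⇒  Var(R_m) = 120.5200 / 6 = 20.0867
β = Cov / Var(R_m) = 25.7200 / 20.0867 = 1.2804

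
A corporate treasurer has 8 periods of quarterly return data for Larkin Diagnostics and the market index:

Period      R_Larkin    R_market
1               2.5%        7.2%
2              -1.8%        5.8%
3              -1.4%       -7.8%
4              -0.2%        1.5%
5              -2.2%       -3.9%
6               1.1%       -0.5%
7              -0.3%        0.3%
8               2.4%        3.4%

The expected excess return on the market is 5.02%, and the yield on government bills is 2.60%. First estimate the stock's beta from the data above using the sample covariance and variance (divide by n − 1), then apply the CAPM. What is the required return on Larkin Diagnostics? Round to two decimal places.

Mean R_i = (2.5 − 1.8 − 1.4 − 0.2 − 2.2 + 1.1 − 0.3 + 2.4) / 8 = 0.0125%
Mean R_m = (7.2 + 5.8 − 7.8 + 1.5 − 3.9 − 0.5 + 0.3 + 3.4) / 8 = 0.7500%
Σ(R_i − R̄_i)(R_m − R̄_m) = 34.2050  ⇒  Cov = 34.2050 / 7 = 4.8864
Σ(R_m − R̄_m)² = 171.1800  ⇒  Var(R_m) = 171.1800 / 7 = 24.4543
β = Cov / Var(R_m) = 4.8864 / 24.4543 = 0.1998
E(R) = R_f + β × MRP = 2.60% + 0.1998 × 5.02% = 3.60%

3.60%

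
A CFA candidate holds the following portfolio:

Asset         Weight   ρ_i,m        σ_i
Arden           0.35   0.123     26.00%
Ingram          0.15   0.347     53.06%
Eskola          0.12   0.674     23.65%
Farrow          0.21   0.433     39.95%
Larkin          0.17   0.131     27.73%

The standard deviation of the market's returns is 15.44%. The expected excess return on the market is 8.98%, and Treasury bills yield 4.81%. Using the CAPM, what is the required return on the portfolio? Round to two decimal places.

β_Arden = 0.123 × 26.00% / 15.44% = 0.2071
β_Ingram = 0.347 × 53.06% / 15.44% = 1.1925
β_Eskola = 0.674 × 23.65% / 15.44% = 1.0324
β_Farrow = 0.433 × 39.95% / 15.44% = 1.1204
β_Larkin = 0.131 × 27.73% / 15.44% = 0.2353
β_P = Σ w_i β_i = 0.35×0.2071 + 0.15×1.1925 + 0.12×1.0324 + 0.21×1.1204 + 0.17×0.2353 = 0.6505
E(R_P) = R_f + β_P × MRP = 4.81% + 0.6505 × 8.98% = 10.65%

10.65%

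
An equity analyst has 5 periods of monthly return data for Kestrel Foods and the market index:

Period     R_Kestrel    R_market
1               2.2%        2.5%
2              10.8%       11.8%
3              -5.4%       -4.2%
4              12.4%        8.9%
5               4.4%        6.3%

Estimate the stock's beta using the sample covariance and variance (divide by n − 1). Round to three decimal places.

1.105

Mean R_i = (2.2 + 10.8 − 5.4 + 12.4 + 4.4) / 5 = 4.8800%
Mean R_m = (2.5 + 11.8 − 4.2 + 8.9 + 6.3) / 5 = 5.0600%
Σ(R_i − R̄_i)(R_m − R̄_m) = 170.2360  ⇒  Cov = 170.2360 / 4 = 42.5590
Σ(R_m − R̄_m)² = 154.0120  ⇒  Var(R_m) = 154.0120 / 4 = 38.5030
β = Cov / Var(R_m) = 42.5590 / 38.5030 = 1.1053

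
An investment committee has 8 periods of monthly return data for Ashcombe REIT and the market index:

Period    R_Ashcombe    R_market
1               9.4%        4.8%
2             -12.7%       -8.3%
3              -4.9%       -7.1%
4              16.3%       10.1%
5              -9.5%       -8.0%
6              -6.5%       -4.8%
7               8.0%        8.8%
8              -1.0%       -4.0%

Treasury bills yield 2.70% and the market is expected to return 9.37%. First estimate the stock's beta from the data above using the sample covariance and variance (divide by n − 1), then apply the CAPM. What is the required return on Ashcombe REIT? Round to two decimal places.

Mean R_i = (9.4 − 12.7 − 4.9 + 16.3 − 9.5 − 6.5 + 8.0 − 1.0) / 8 = -0.1125%
Mean R_m = (4.8 − 8.3 − 7.1 + 10.1 − 8.0 − 4.8 + 8.8 − 4.0) / 8 = -1.0625%
Σ(R_i − R̄_i)(R_m − R̄_m) = 530.5938  ⇒  Cov = 530.5938 / 7 = 75.7991
Σ(R_m − R̄_m)² = 415.7988  ⇒  Var(R_m) = 415.7988 / 7 = 59.3998
β = Cov / Var(R_m) = 75.7991 / 59.3998 = 1.2761
MRP = 9.37% − 2.70% = 6.67%
E(R) = R_f + β × MRP = 2.70% + 1.2761 × 6.67% = 11.21%

11.21%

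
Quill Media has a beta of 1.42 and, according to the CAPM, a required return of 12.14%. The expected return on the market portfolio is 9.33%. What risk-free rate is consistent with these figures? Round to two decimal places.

E(R) = R_f + β(E(R_m) − R_f) = R_f(1 − β) + β·E(R_m)
12.14% = R_f × (1 − 1.42) + 1.42 × 9.33%
12.14% = R_f × -0.42 + 13.2486%
R_f = (12.14% − 13.2486%) / -0.42 = 2.64%

2.64%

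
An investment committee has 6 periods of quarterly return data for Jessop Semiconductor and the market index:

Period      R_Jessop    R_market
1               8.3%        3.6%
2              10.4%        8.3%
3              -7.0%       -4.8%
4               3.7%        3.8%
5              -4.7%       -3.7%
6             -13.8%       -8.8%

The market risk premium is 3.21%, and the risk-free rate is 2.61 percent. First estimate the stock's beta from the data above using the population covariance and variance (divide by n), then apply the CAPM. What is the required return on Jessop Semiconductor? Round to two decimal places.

7.22%

Mean R_i = (8.3 + 10.4 − 7.0 + 3.7 − 4.7 − 13.8) / 6 = -0.5167%
Mean R_m = (3.6 + 8.3 − 4.8 + 3.8 − 3.7 − 8.8) / 6 = -0.2667%
Σ(R_i − R̄_i)(R_m − R̄_m) = 301.8633  ⇒  Cov = 301.8633 / 6 = 50.3106
Σ(R_m − R̄_m)² = 210.0333  ⇒  Var(R_m) = 210.0333 / 6 = 35.0056
β = Cov / Var(R_m) = 50.3106 / 35.0056 = 1.4372
E(R) = R_f + β × MRP = 2.61% + 1.4372 × 3.21% = 7.22%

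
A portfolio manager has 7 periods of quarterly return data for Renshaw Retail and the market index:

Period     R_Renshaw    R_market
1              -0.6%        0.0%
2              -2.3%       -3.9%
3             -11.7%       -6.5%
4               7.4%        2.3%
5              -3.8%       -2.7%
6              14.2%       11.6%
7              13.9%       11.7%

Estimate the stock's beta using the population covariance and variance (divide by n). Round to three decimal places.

1.282

Mean R_i = (-0.6 − 2.3 − 11.7 + 7.4 − 3.8 + 14.2 + 13.9) / 7 = 2.4429%
Mean R_m = (0.0 − 3.9 − 6.5 + 2.3 − 2.7 + 11.6 + 11.7) / 7 = 1.7857%
Σ(R_i − R̄_i)(R_m − R̄_m) = 409.1143  ⇒  Cov = 409.1143 / 7 = 58.4449
Σ(R_m − R̄_m)² = 319.1686  ⇒  Var(R_m) = 319.1686 / 7 = 45.5955
β = Cov / Var(R_m) = 58.4449 / 45.5955 = 1.2818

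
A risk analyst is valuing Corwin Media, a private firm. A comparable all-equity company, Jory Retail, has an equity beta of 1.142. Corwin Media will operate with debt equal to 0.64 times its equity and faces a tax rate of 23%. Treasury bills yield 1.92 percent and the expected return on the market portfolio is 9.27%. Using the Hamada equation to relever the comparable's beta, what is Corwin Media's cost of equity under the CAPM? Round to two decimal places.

β_L = β_U × [1 + (1 − t)(D/E)] = 1.142 × [1 + (1 − 0.23) × 0.64]
    = 1.142 × [1 + 0.77 × 0.64] = 1.142 × 1.4928 = 1.7048
MRP = 9.27% − 1.92% = 7.35%
E(R) = R_f + β_L × MRP = 1.92% + 1.7048 × 7.35% = 14.45%

14.45%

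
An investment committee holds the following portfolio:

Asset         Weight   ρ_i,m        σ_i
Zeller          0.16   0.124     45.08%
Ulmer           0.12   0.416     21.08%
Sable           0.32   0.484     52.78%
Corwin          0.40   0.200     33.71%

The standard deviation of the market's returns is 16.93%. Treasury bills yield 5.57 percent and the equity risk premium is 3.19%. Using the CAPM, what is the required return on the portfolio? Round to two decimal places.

β_Zeller = 0.124 × 45.08% / 16.93% = 0.3302
β_Ulmer = 0.416 × 21.08% / 16.93% = 0.5180
β_Sable = 0.484 × 52.78% / 16.93% = 1.5089
β_Corwin = 0.200 × 33.71% / 16.93% = 0.3982
β_P = Σ w_i β_i = 0.16×0.3302 + 0.12×0.5180 + 0.32×1.5089 + 0.40×0.3982 = 0.7571
E(R_P) = R_f + β_P × MRP = 5.57% + 0.7571 × 3.19% = 7.99%

7.99%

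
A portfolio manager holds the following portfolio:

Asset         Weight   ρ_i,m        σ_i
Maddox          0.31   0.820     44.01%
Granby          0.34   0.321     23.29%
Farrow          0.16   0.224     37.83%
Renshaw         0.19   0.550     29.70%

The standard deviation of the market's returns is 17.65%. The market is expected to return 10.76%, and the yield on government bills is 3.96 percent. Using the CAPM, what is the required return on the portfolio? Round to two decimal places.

β_Maddox = 0.820 × 44.01% / 17.65% = 2.0447
β_Granby = 0.321 × 23.29% / 17.65% = 0.4236
β_Farrow = 0.224 × 37.83% / 17.65% = 0.4801
β_Renshaw = 0.550 × 29.70% / 17.65% = 0.9255
β_P = Σ w_i β_i = 0.31×2.0447 + 0.34×0.4236 + 0.16×0.4801 + 0.19×0.9255 = 1.0305
MRP = 10.76% − 3.96% = 6.80%
E(R_P) = R_f + β_P × MRP = 3.96% + 1.0305 × 6.80% = 10.97%

10.97%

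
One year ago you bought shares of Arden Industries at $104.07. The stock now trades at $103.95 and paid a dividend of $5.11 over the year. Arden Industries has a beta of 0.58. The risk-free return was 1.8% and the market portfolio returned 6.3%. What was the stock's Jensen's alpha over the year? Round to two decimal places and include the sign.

+0.38%

Realised HPR = (P1 + D1 − P0) / P0 = (103.95 + 5.11 − 104.07) / 104.07 = 4.99 / 104.07 = 4.7948%
MRP = 6.3% − 1.8% = 4.50%
CAPM required = R_f + β·MRP = 1.8% + 0.58 × 4.5% = 4.4100%
α = realised − required = 4.7948% − 4.4100% = +0.38%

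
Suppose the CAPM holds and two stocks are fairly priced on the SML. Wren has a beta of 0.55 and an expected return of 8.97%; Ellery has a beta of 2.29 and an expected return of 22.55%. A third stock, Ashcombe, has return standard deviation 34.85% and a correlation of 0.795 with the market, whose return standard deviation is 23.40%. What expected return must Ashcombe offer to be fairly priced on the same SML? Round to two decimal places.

MRP = (22.55% − 8.97%) / (2.29 − 0.55) = 7.8046%
R_f = 8.97% − 0.55 × 7.8046% = 4.6775%
β_Ashcombe = ρ·σ_i/σ_m = 0.795 × 34.85 / 23.40 = 1.1840
E(R_Ashcombe) = R_f + β × MRP = 4.6775% + 1.1840 × 7.8046% = 13.92%

13.92%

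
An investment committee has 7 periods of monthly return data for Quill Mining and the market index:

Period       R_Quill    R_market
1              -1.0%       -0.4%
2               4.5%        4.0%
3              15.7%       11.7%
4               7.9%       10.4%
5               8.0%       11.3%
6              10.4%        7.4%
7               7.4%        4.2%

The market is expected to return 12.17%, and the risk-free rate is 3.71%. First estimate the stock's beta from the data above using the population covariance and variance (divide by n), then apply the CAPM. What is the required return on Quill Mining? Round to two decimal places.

11.59%

Mean R_i = (-1.0 + 4.5 + 15.7 + 7.9 + 8.0 + 10.4 + 7.4) / 7 = 7.5571%
Mean R_m = (-0.4 + 4.0 + 11.7 + 10.4 + 11.3 + 7.4 + 4.2) / 7 = 6.9429%
Σ(R_i − R̄_i)(R_m − R̄_m) = 115.4129  ⇒  Cov = 115.4129 / 7 = 16.4876
Σ(R_m − R̄_m)² = 123.8771  ⇒  Var(R_m) = 123.8771 / 7 = 17.6967
β = Cov / Var(R_m) = 16.4876 / 17.6967 = 0.9317
MRP = 12.17% − 3.71% = 8.46%
E(R) = R_f + β × MRP = 3.71% + 0.9317 × 8.46% = 11.59%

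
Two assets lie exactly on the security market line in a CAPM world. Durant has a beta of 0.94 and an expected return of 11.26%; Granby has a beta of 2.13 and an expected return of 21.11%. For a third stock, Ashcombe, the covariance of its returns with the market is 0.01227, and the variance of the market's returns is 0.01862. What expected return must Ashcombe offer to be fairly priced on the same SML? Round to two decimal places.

MRP = (21.11% − 11.26%) / (2.13 − 0.94) = 8.2773%
R_f = 11.26% − 0.94 × 8.2773% = 3.4793%
β_Ashcombe = Cov / Var(R_m) = 0.01227 / 0.01862 = 0.6590
E(R_Ashcombe) = R_f + β × MRP = 3.4793% + 0.6590 × 8.2773% = 8.93%

8.93%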